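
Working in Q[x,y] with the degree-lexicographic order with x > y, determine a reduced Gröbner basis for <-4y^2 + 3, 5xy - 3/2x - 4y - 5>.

G = {y^2 - 3/4, x - 62/33y - 15/11}

f_1 = -4y^2 + 3, LT = y^2.
f_2 = 5xy - 3/2x - 4y - 5, LT = xy.

S(f_1,f_2): lcm = xy^2. S = 3/10xy + 4/5y^2 - 3/4x + y.
  leading term xy: subtract (3/50)·f_2 from 3/10xy + 4/5y^2 - 3/4x + y → 4/5y^2 - 33/50x + 31/25y + 3/10
  leading term y^2: subtract (-1/5)·f_1 from 4/5y^2 - 33/50x + 31/25y + 3/10 → -33/50x + 31/25y + 9/10
  leading term x: no divisor's leading term divides it; move -33/50x to the remainder.
  leading term y: no divisor's leading term divides it; move 31/25y to the remainder.
  leading term 1: no divisor's leading term divides it; move 9/10 to the remainder.
  remainder -33/50x + 31/25y + 9/10 ≠ 0; add g_3 = -33/50x + 31/25y + 9/10 to the basis.

S(f_1,g_3): leading monomials are coprime, so the S-polynomial reduces to 0 (Buchberger's first criterion).
S(f_2,g_3): lcm = xy. S = 62/33y^2 - 3/10x + 31/55y - 1.
  leading term y^2: subtract (-31/66)·f_1 from 62/33y^2 - 3/10x + 31/55y - 1 → -3/10x + 31/55y + 9/22
  leading term x: subtract (5/11)·g_3 from -3/10x + 31/55y + 9/22 → 0
  remainder 0.

Every S-polynomial of the final basis reduces to 0, so we have a Gröbner basis.
Inter-reduce: drop elements whose leading term is divisible by another's, tail-reduce, and make monic.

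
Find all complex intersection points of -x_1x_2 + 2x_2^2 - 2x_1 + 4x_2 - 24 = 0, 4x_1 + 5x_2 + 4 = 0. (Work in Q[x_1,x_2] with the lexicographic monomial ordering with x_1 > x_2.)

Compute a lex Gröbner basis by Buchberger's algorithm.
f_1 = -x_1x_2 - 2x_1 + 2x_2^2 + 4x_2 - 24, LT = x_1x_2.
f_2 = 4x_1 + 5x_2 + 4, LT = x_1.

S(f_1,f_2): lcm = x_1x_2. S = 2x_1 - 13/4x_2^2 - 5x_2 + 24.
  leading term x_1: subtract (1/2)·f_2 from 2x_1 - 13/4x_2^2 - 5x_2 + 24 → -13/4x_2^2 - 15/2x_2 + 22
  leading term x_2^2: no divisor's leading term divides it; move -13/4x_2^2 to the remainder.
  leading term x_2: no divisor's leading term divides it; move -15/2x_2 to the remainder.
  leading term 1: no divisor's leading term divides it; move 22 to the remainder.
  remainder -13/4x_2^2 - 15/2x_2 + 22 ≠ 0; add h_3 = -13/4x_2^2 - 15/2x_2 + 22 to the basis.

S(f_1,h_3): lcm = x_1x_2^2. S = -4/13x_1x_2 + 88/13x_1 - 2x_2^3 - 4x_2^2 + 24x_2.
  leading term x_1x_2: subtract (4/13)·f_1 from -4/13x_1x_2 + 88/13x_1 - 2x_2^3 - 4x_2^2 + 24x_2 → 96/13x_1 - 2x_2^3 - 60/13x_2^2 + 296/13x_2 + 96/13
  leading term x_1: subtract (24/13)·f_2 from 96/13x_1 - 2x_2^3 - 60/13x_2^2 + 296/13x_2 + 96/13 → -2x_2^3 - 60/13x_2^2 + 176/13x_2
  leading term x_2^3: subtract (8/13x_2)·h_3 from -2x_2^3 - 60/13x_2^2 + 176/13x_2 → 0
  remainder 0.

S(f_2,h_3): leading monomials are coprime, so the S-polynomial reduces to 0 (Buchberger's first criterion).
Every S-polynomial of the final basis reduces to 0, so we have a Gröbner basis.
Inter-reduce: drop elements whose leading term is divisible by another's, tail-reduce, and make monic.
Reduced Gröbner basis: {x_1 + 5/4x_2 + 1, x_2^2 + 30/13x_2 - 88/13}.

The lex basis is triangular: the last element involves only x_2. Solving x_2^2 + 30/13x_2 - 88/13 = 0 gives x_2 ∈ {-4, 22/13}; substituting each value into the earlier elements determines the remaining variables.
  x_2 = -4: the earlier basis element becomes x_1 - 4 = 0, giving x_1 = 4 — point (4, -4).
  x_2 = 22/13: the earlier basis element becomes x_1 + 81/26 = 0, giving x_1 = -81/26 — point (-81/26, 22/13).

{(4, -4), (-81/26, 22/13)}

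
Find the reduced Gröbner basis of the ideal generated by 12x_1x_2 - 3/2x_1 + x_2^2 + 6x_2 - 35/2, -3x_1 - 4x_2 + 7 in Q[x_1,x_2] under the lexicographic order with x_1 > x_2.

f_1 = 12x_1x_2 - 3/2x_1 + x_2^2 + 6x_2 - 35/2, LT = x_1x_2.
f_2 = -3x_1 - 4x_2 + 7, LT = x_1.

S(f_1,f_2): lcm = x_1x_2. S = -1/8x_1 - 5/4x_2^2 + 17/6x_2 - 35/24.
  reduce S modulo (f_1, f_2):
  remainder -5/4x_2^2 + 3x_2 - 7/4 ≠ 0; add g_3 = -5/4x_2^2 + 3x_2 - 7/4 to the basis.

The other S-polynomials (S(f_1,g_3), S(f_2,g_3)) all reduce to 0 modulo the current basis, so we have a Gröbner basis.
Inter-reduce: drop elements whose leading term is divisible by another's, tail-reduce, and make monic.

G = {x_1 + 4/3x_2 - 7/3, x_2^2 - 12/5x_2 + 7/5}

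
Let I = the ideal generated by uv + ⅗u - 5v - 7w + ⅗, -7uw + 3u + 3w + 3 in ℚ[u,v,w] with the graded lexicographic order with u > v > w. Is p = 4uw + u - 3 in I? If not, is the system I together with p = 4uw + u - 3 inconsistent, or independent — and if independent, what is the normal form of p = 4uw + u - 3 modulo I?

First compute the reduced Gröbner basis of I by Buchberger's algorithm.
f_1 = uv + ⅗u - 5v - 7w + ⅗, LT = uv.
f_2 = -7uw + 3u + 3w + 3, LT = uw.

S(f_1,f_2): lcm = uvw. S = 3/7uv + ⅗uw - 32/7vw - 7w² + 3/7v + ⅗w.
  reduce S modulo (f_1, f_2):
  remainder -32/7vw - 7w² + 18/7v + 27/7w ≠ 0; add h_3 = -32/7vw - 7w² + 18/7v + 27/7w to the basis.

The other S-polynomials (S(f_1,h_3), S(f_2,h_3)) all reduce to 0 modulo the current basis, so we have a Gröbner basis.
Inter-reduce: drop elements whose leading term is divisible by another's, tail-reduce, and make monic.
Reduced Gröbner basis: {uv + ⅗u - 5v - 7w + ⅗, uw - 3/7u - 3/7w - 3/7, vw + 49/32w² - 9/16v - 27/32w}.
Label its elements g_1 = uv + ⅗u - 5v - 7w + ⅗, g_2 = uw - 3/7u - 3/7w - 3/7, g_3 = vw + 49/32w² - 9/16v - 27/32w.

Reduce p = 4uw + u - 3 modulo G:
  leading term uw: subtract (4)·g_2 from 4uw + u - 3 → 19/7u + 12/7w - 9/7
  leading term u: no divisor's leading term divides it; move 19/7u to the remainder.
  leading term w: no divisor's leading term divides it; move 12/7w to the remainder.
  leading term 1: no divisor's leading term divides it; move -9/7 to the remainder.
  normal form = 19/7u + 12/7w - 9/7.
The normal form is nonzero, so p ∉ I. Since p minus its normal form lies in I, I + (p) = I + (r) where r = 19/7u + 12/7w - 9/7; decide whether this ideal is the whole ring.
Run Buchberger on G together with r (pairs among the g_i already reduce to 0 since G is a Gröbner basis):
g_1 = uv + ⅗u - 5v - 7w + ⅗, LT = uv.
g_2 = uw - 3/7u - 3/7w - 3/7, LT = uw.
g_3 = vw + 49/32w² - 9/16v - 27/32w, LT = vw.
r = 19/7u + 12/7w - 9/7, LT = u.

S(g_1,r): lcm = uv. S = -12/19vw + ⅗u - 86/19v - 7w + ⅗.
  reduce S modulo (g_1, g_2, g_3, r):
  remainder 147/152w² - 371/76v - 6013/760w + 84/95 ≠ 0; add m_5 = 147/152w² - 371/76v - 6013/760w + 84/95 to the basis.

S(g_2,r): lcm = uw. S = -12/19w² - 3/7u + 6/133w - 3/7.
  reduce S modulo (g_1, g_2, g_3, r, m_5):
  remainder -424/133v - 3226/665w - 36/665 ≠ 0; add m_6 = -424/133v - 3226/665w - 36/665 to the basis.

The other S-polynomials (S(g_1,g_2), S(g_1,g_3), S(g_2,g_3), S(g_3,r), S(g_1,m_5), S(g_2,m_5), S(g_3,m_5), S(r,m_5), S(g_1,m_6), S(g_2,m_6), S(g_3,m_6), S(r,m_6), S(m_5,m_6)) all reduce to 0 modulo the current basis, so we have a Gröbner basis.
Inter-reduce: drop elements whose leading term is divisible by another's, tail-reduce, and make monic.
Reduced Gröbner basis: {w² - ½w + 1, u + 12/19w - 9/19, v + 1613/1060w + 9/530}.
The reduced Gröbner basis of I + (p) is {w² - ½w + 1, u + 12/19w - 9/19, v + 1613/1060w + 9/530} ≠ {1}, a proper ideal, so the enlarged system stays consistent: p is independent of I, with normal form 19/7u + 12/7w - 9/7.

4uw + u - 3 is independent of I; its normal form modulo I is 19/7u + 12/7w - 9/7.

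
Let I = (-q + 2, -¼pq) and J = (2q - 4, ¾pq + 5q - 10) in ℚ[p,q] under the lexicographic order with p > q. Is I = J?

Two ideals are equal iff their reduced Gröbner bases coincide (the reduced basis is unique for a fixed ordering).
Buchberger on the first generating set:
f_1 = -q + 2, LT = q.
f_2 = -¼pq, LT = pq.

S(f_1,f_2): lcm = pq. S = -2p.
  leading term p: no divisor's leading term divides it; move -2p to the remainder.
  remainder -2p ≠ 0; add g_3 = -2p to the basis.

The other S-polynomials (S(f_1,g_3), S(f_2,g_3)) all reduce to 0 modulo the current basis, so we have a Gröbner basis.
Inter-reduce: drop elements whose leading term is divisible by another's, tail-reduce, and make monic.
Reduced Gröbner basis: {p, q - 2}.

Buchberger on the second generating set:
h_1 = 2q - 4, LT = q.
h_2 = ¾pq + 5q - 10, LT = pq.

S(h_1,h_2): lcm = pq. S = -2p - 20/3q + 40/3.
  leading term p: no divisor's leading term divides it; move -2p to the remainder.
  leading term q: subtract (-10/3)·h_1 from -20/3q + 40/3 → 0
  remainder -2p ≠ 0; add k_3 = -2p to the basis.

The other S-polynomials (S(h_1,k_3), S(h_2,k_3)) all reduce to 0 modulo the current basis, so we have a Gröbner basis.
Inter-reduce: drop elements whose leading term is divisible by another's, tail-reduce, and make monic.
Reduced Gröbner basis: {p, q - 2}.

Same reduced basis, so the two generating sets span the same ideal.

Yes, the ideals are equal.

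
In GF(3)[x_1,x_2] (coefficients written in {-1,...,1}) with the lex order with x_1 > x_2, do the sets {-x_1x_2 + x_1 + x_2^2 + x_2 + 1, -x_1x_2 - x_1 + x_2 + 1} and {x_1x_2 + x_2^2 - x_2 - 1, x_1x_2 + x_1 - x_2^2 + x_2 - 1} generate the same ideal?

Two ideals are equal iff their reduced Gröbner bases coincide (the reduced basis is unique for a fixed ordering).
Buchberger on the first generating set:
f_1 = -x_1x_2 + x_1 + x_2^2 + x_2 + 1, LT = x_1x_2.
f_2 = -x_1x_2 - x_1 + x_2 + 1, LT = x_1x_2.

S(f_1,f_2): lcm = x_1x_2. S = x_1 - x_2^2.
  leading term x_1: no divisor's leading term divides it; move x_1 to the remainder.
  leading term x_2^2: no divisor's leading term divides it; move -x_2^2 to the remainder.
  remainder x_1 - x_2^2 ≠ 0; add g_3 = x_1 - x_2^2 to the basis.

S(f_1,g_3): lcm = x_1x_2. S = -x_1 + x_2^3 - x_2^2 - x_2 - 1.
  leading term x_1: subtract (-1)·g_3 from -x_1 + x_2^3 - x_2^2 - x_2 - 1 → x_2^3 + x_2^2 - x_2 - 1
  leading term x_2^3: no divisor's leading term divides it; move x_2^3 to the remainder.
  leading term x_2^2: no divisor's leading term divides it; move x_2^2 to the remainder.
  leading term x_2: no divisor's leading term divides it; move -x_2 to the remainder.
  leading term 1: no divisor's leading term divides it; move -1 to the remainder.
  remainder x_2^3 + x_2^2 - x_2 - 1 ≠ 0; add g_4 = x_2^3 + x_2^2 - x_2 - 1 to the basis.

The other S-polynomials (S(f_2,g_3), S(f_1,g_4), S(f_2,g_4), S(g_3,g_4)) all reduce to 0 modulo the current basis, so we have a Gröbner basis.
Inter-reduce: drop elements whose leading term is divisible by another's, tail-reduce, and make monic.
Reduced Gröbner basis: {x_1 - x_2^2, x_2^3 + x_2^2 - x_2 - 1}.

Buchberger on the second generating set:
h_1 = x_1x_2 + x_2^2 - x_2 - 1, LT = x_1x_2.
h_2 = x_1x_2 + x_1 - x_2^2 + x_2 - 1, LT = x_1x_2.

S(h_1,h_2): lcm = x_1x_2. S = -x_1 - x_2^2 + x_2.
  leading term x_1: no divisor's leading term divides it; move -x_1 to the remainder.
  leading term x_2^2: no divisor's leading term divides it; move -x_2^2 to the remainder.
  leading term x_2: no divisor's leading term divides it; move x_2 to the remainder.
  remainder -x_1 - x_2^2 + x_2 ≠ 0; add k_3 = -x_1 - x_2^2 + x_2 to the basis.

S(h_1,k_3): lcm = x_1x_2. S = -x_2^3 - x_2^2 - x_2 - 1.
  leading term x_2^3: no divisor's leading term divides it; move -x_2^3 to the remainder.
  leading term x_2^2: no divisor's leading term divides it; move -x_2^2 to the remainder.
  leading term x_2: no divisor's leading term divides it; move -x_2 to the remainder.
  leading term 1: no divisor's leading term divides it; move -1 to the remainder.
  remainder -x_2^3 - x_2^2 - x_2 - 1 ≠ 0; add k_4 = -x_2^3 - x_2^2 - x_2 - 1 to the basis.

The other S-polynomials (S(h_2,k_3), S(h_1,k_4), S(h_2,k_4), S(k_3,k_4)) all reduce to 0 modulo the current basis, so we have a Gröbner basis.
Inter-reduce: drop elements whose leading term is divisible by another's, tail-reduce, and make monic.
Reduced Gröbner basis: {x_1 + x_2^2 - x_2, x_2^3 + x_2^2 + x_2 + 1}.

The bases are distinct; the ideals are different.

No, the ideals differ.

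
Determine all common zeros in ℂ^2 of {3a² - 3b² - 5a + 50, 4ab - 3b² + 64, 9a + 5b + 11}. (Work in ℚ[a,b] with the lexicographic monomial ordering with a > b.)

Compute a lex Gröbner basis by Buchberger's algorithm.
f_1 = 3a² - 5a - 3b² + 50, LT = a².
f_2 = 4ab - 3b² + 64, LT = ab.
f_3 = 9a + 5b + 11, LT = a.

S(f_1,f_2): lcm = a²b. S = ¾ab² - 5/3ab - 16a - b³ + 50/3b.
  reduce S modulo (f_1, f_2, f_3):
  remainder -7/16b³ - 5/4b² + 122/9b + 416/9 ≠ 0; add h_4 = -7/16b³ - 5/4b² + 122/9b + 416/9 to the basis.

S(f_1,f_3): lcm = a². S = -5/9ab - 26/9a - b² + 50/3.
  reduce S modulo (f_1, f_2, f_3, h_4):
  remainder -17/12b² + 130/81b + 2356/81 ≠ 0; add h_5 = -17/12b² + 130/81b + 2356/81 to the basis.

S(f_2,f_3): lcm = ab. S = -47/36b² - 11/9b + 16.
  reduce S modulo (f_1, f_2, f_3, h_4, h_5):
  remainder -11159/4131b - 44636/4131 ≠ 0; add h_6 = -11159/4131b - 44636/4131 to the basis.

The other S-polynomials (S(f_1,h_4), S(f_2,h_4), S(f_3,h_4), S(f_1,h_5), S(f_2,h_5), S(f_3,h_5), S(h_4,h_5), S(f_1,h_6), S(f_2,h_6), S(f_3,h_6), S(h_4,h_6), S(h_5,h_6)) all reduce to 0 modulo the current basis, so we have a Gröbner basis.
Inter-reduce: drop elements whose leading term is divisible by another's, tail-reduce, and make monic.
Reduced Gröbner basis: {a - 1, b + 4}.

From the last basis element, b + 4 = 0, so b takes values in {-4}. Each choice, substituted upward through the basis, yields the corresponding point(s) of the solution set.
  b = -4: the earlier basis element becomes a - 1 = 0, giving a = 1 — point (1, -4).

{(1, -4)}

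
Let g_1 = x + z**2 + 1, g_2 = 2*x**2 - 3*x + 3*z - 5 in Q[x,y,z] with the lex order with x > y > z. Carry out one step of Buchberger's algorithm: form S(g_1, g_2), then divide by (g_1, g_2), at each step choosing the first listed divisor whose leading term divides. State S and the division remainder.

lcm(LM(g_1), LM(g_2)) = x**2.
S = (lcm/LT(g_1))·g_1 − (lcm/LT(g_2))·g_2 = x*z**2 + 5/2*x - 3/2*z + 5/2.
Reduce S modulo (g_1, g_2) in that order:
  leading term x*z**2: subtract (z**2)·g_1 from x*z**2 + 5/2*x - 3/2*z + 5/2 → 5/2*x - z**4 - z**2 - 3/2*z + 5/2
  leading term x: subtract (5/2)·g_1 from 5/2*x - z**4 - z**2 - 3/2*z + 5/2 → -z**4 - 7/2*z**2 - 3/2*z
  leading term z**4: no divisor's leading term divides it; move -z**4 to the remainder.
  leading term z**2: no divisor's leading term divides it; move -7/2*z**2 to the remainder.
  leading term z: no divisor's leading term divides it; move -3/2*z to the remainder.
The remainder -z**4 - 7/2*z**2 - 3/2*z is nonzero, so it would be added as the next basis element.

S(g_1, g_2) = x*z**2 + 5/2*x - 3/2*z + 5/2; remainder on division = -z**4 - 7/2*z**2 - 3/2*z.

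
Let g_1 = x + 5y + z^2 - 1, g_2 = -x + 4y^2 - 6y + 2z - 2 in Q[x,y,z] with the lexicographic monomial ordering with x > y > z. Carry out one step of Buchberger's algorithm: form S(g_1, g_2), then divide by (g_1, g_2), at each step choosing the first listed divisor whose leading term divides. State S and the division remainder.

S(g_1, g_2) = 4y^2 - y + z^2 + 2z - 3; remainder on division = 4y^2 - y + z^2 + 2z - 3.

lcm(LM(g_1), LM(g_2)) = x.
S = (lcm/LT(g_1))·g_1 − (lcm/LT(g_2))·g_2 = 4y^2 - y + z^2 + 2z - 3.
Reduce S modulo (g_1, g_2) in that order:
  leading term y^2: no divisor's leading term divides it; move 4y^2 to the remainder.
  leading term y: no divisor's leading term divides it; move -y to the remainder.
  leading term z^2: no divisor's leading term divides it; move z^2 to the remainder.
  leading term z: no divisor's leading term divides it; move 2z to the remainder.
  leading term 1: no divisor's leading term divides it; move -3 to the remainder.
The remainder 4y^2 - y + z^2 + 2z - 3 is nonzero, so it would be added as the next basis element.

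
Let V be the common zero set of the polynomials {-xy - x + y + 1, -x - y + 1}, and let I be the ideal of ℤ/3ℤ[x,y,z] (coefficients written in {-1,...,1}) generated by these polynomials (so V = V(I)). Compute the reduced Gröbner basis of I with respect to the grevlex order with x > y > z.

f_1 = -xy - x + y + 1, LT = xy.
f_2 = -x - y + 1, LT = x.

S(f_1,f_2): lcm = xy. S = -y² + x - 1.
  reduce S modulo (f_1, f_2):
  remainder -y² - y ≠ 0; add g_3 = -y² - y to the basis.

The other S-polynomials (S(f_1,g_3), S(f_2,g_3)) all reduce to 0 modulo the current basis, so we have a Gröbner basis.
Inter-reduce: drop elements whose leading term is divisible by another's, tail-reduce, and make monic.

G = {y² + y, x + y - 1}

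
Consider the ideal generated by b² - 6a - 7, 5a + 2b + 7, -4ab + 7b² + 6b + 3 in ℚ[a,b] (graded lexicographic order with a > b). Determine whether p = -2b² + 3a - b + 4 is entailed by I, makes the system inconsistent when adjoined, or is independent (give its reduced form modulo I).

-2b² + 3a - b + 4 lies in I (it reduces to 0).

First compute the reduced Gröbner basis of I by Buchberger's algorithm.
f_1 = b² - 6a - 7, LT = b².
f_2 = 5a + 2b + 7, LT = a.
f_3 = -4ab + 7b² + 6b + 3, LT = ab.

S(f_1,f_3): lcm = ab². S = 7/4b³ - 6a² + 3/2b² - 7a + ¾b.
  leading term b³: subtract (7/4b)·f_1 from 7/4b³ - 6a² + 3/2b² - 7a + ¾b → -6a² + 21/2ab + 3/2b² - 7a + 13b
  leading term a²: subtract (-6/5a)·f_2 from -6a² + 21/2ab + 3/2b² - 7a + 13b → 129/10ab + 3/2b² + 7/5a + 13b
  leading term ab: subtract (129/50b)·f_2 from 129/10ab + 3/2b² + 7/5a + 13b → -183/50b² + 7/5a - 253/50b
  leading term b²: subtract (-183/50)·f_1 from -183/50b² + 7/5a - 253/50b → -514/25a - 253/50b - 1281/50
  leading term a: subtract (-514/125)·f_2 from -514/25a - 253/50b - 1281/50 → 791/250b + 791/250
  leading term b: no divisor's leading term divides it; move 791/250b to the remainder.
  leading term 1: no divisor's leading term divides it; move 791/250 to the remainder.
  remainder 791/250b + 791/250 ≠ 0; add h_4 = 791/250b + 791/250 to the basis.

The other S-polynomials (S(f_1,f_2), S(f_2,f_3), S(f_1,h_4), S(f_2,h_4), S(f_3,h_4)) all reduce to 0 modulo the current basis, so we have a Gröbner basis.
Inter-reduce: drop elements whose leading term is divisible by another's, tail-reduce, and make monic.
Reduced Gröbner basis: {a + 1, b + 1}.
Label its elements g_1 = a + 1, g_2 = b + 1.

Reduce p = -2b² + 3a - b + 4 modulo G:
  leading term b²: subtract (-2b)·g_2 from -2b² + 3a - b + 4 → 3a + b + 4
  leading term a: subtract (3)·g_1 from 3a + b + 4 → b + 1
  leading term b: subtract (1)·g_2 from b + 1 → 0
  normal form = 0.
Since the normal form is 0, p ∈ I.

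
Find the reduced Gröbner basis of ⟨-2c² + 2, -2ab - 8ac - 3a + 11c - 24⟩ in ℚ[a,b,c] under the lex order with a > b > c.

G = {ab + 4ac + 3/2a - 11/2c + 12, c² - 1}

f_1 = -2c² + 2, LT = c².
f_2 = -2ab - 8ac - 3a + 11c - 24, LT = ab.

The S-polynomials (S(f_1,f_2)) all reduce to 0 modulo the current basis, so we have a Gröbner basis.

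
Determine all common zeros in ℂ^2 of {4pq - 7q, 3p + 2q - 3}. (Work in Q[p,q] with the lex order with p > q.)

{(7/4, -9/8), (1, 0)}

Compute a lex Gröbner basis by Buchberger's algorithm.
f_1 = 4pq - 7q, LT = pq.
f_2 = 3p + 2q - 3, LT = p.

S(f_1,f_2): lcm = pq. S = -2/3q^2 - 3/4q.
  reduce S modulo (f_1, f_2):
  remainder -2/3q^2 - 3/4q ≠ 0; add h_3 = -2/3q^2 - 3/4q to the basis.

The other S-polynomials (S(f_1,h_3), S(f_2,h_3)) all reduce to 0 modulo the current basis, so we have a Gröbner basis.
Inter-reduce: drop elements whose leading term is divisible by another's, tail-reduce, and make monic.
Reduced Gröbner basis: {p + 2/3q - 1, q^2 + 9/8q}.

From the last basis element, q^2 + 9/8q = 0, so q takes values in {-9/8, 0}. Each choice, substituted upward through the basis, yields the corresponding point(s) of the solution set.
  q = -9/8: the earlier basis element becomes p - 7/4 = 0, giving p = 7/4 — point (7/4, -9/8).
  q = 0: the earlier basis element becomes p - 1 = 0, giving p = 1 — point (1, 0).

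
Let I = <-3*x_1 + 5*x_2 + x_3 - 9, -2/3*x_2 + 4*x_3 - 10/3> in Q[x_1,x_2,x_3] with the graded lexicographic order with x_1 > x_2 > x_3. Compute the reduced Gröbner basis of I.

G = {x_1 - 31/3*x_3 + 34/3, x_2 - 6*x_3 + 5}

f_1 = -3*x_1 + 5*x_2 + x_3 - 9, LT = x_1.
f_2 = -2/3*x_2 + 4*x_3 - 10/3, LT = x_2.

The S-polynomials (S(f_1,f_2)) all reduce to 0 modulo the current basis, so we have a Gröbner basis.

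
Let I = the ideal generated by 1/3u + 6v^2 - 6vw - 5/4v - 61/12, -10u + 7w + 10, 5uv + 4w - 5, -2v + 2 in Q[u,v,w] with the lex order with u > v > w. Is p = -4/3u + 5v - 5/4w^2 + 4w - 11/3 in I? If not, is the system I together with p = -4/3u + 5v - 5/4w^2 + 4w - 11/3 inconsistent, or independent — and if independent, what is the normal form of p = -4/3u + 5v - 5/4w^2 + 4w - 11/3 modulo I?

-4/3u + 5v - 5/4w^2 + 4w - 11/3 lies in I (it reduces to 0).

First compute the reduced Gröbner basis of I by Buchberger's algorithm.
f_1 = 1/3u + 6v^2 - 6vw - 5/4v - 61/12, LT = u.
f_2 = -10u + 7w + 10, LT = u.
f_3 = 5uv + 4w - 5, LT = uv.
f_4 = -2v + 2, LT = v.

S(f_1,f_2): lcm = u. S = 18v^2 - 18vw - 15/4v + 7/10w - 57/4.
  leading term v^2: subtract (-9v)·f_4 from 18v^2 - 18vw - 15/4v + 7/10w - 57/4 → -18vw + 57/4v + 7/10w - 57/4
  leading term vw: subtract (9w)·f_4 from -18vw + 57/4v + 7/10w - 57/4 → 57/4v - 173/10w - 57/4
  leading term v: subtract (-57/8)·f_4 from 57/4v - 173/10w - 57/4 → -173/10w
  leading term w: no divisor's leading term divides it; move -173/10w to the remainder.
  remainder -173/10w ≠ 0; add h_5 = -173/10w to the basis.

The other S-polynomials (S(f_1,f_3), S(f_1,f_4), S(f_2,f_3), S(f_2,f_4), S(f_3,f_4), S(f_1,h_5), S(f_2,h_5), S(f_3,h_5), S(f_4,h_5)) all reduce to 0 modulo the current basis, so we have a Gröbner basis.
Inter-reduce: drop elements whose leading term is divisible by another's, tail-reduce, and make monic.
Reduced Gröbner basis: {u - 1, v - 1, w}.
Label its elements g_1 = u - 1, g_2 = v - 1, g_3 = w.

Reduce p = -4/3u + 5v - 5/4w^2 + 4w - 11/3 modulo G:
  leading term u: subtract (-4/3)·g_1 from -4/3u + 5v - 5/4w^2 + 4w - 11/3 → 5v - 5/4w^2 + 4w - 5
  leading term v: subtract (5)·g_2 from 5v - 5/4w^2 + 4w - 5 → -5/4w^2 + 4w
  leading term w^2: subtract (-5/4w)·g_3 from -5/4w^2 + 4w → 4w
  leading term w: subtract (4)·g_3 from 4w → 0
  normal form = 0.
Since the normal form is 0, p ∈ I.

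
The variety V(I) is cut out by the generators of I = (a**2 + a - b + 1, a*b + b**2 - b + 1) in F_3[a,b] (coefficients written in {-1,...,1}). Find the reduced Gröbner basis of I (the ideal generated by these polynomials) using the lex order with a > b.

G = {a - b**3 + b**2 - b - 1, b**4 - b**3 - b**2 + 1}

f_1 = a**2 + a - b + 1, LT = a**2.
f_2 = a*b + b**2 - b + 1, LT = a*b.

S(f_1,f_2): lcm = a**2*b. S = -a*b**2 - a*b - a - b**2 + b.
  leading term a*b**2: subtract (-b)·f_2 from -a*b**2 - a*b - a - b**2 + b → -a*b - a + b**3 + b**2 - b
  leading term a*b: subtract (-1)·f_2 from -a*b - a + b**3 + b**2 - b → -a + b**3 - b**2 + b + 1
  leading term a: no divisor's leading term divides it; move -a to the remainder.
  leading term b**3: no divisor's leading term divides it; move b**3 to the remainder.
  leading term b**2: no divisor's leading term divides it; move -b**2 to the remainder.
  leading term b: no divisor's leading term divides it; move b to the remainder.
  leading term 1: no divisor's leading term divides it; move 1 to the remainder.
  remainder -a + b**3 - b**2 + b + 1 ≠ 0; add g_3 = -a + b**3 - b**2 + b + 1 to the basis.

S(f_1,g_3): lcm = a**2. S = a*b**3 - a*b**2 + a*b - a - b + 1.
  leading term a*b**3: subtract (b**2)·f_2 from a*b**3 - a*b**2 + a*b - a - b + 1 → -a*b**2 + a*b - a - b**4 + b**3 - b**2 - b + 1
  leading term a*b**2: subtract (-b)·f_2 from -a*b**2 + a*b - a - b**4 + b**3 - b**2 - b + 1 → a*b - a - b**4 - b**3 + b**2 + 1
  leading term a*b: subtract (1)·f_2 from a*b - a - b**4 - b**3 + b**2 + 1 → -a - b**4 - b**3 + b
  leading term a: subtract (1)·g_3 from -a - b**4 - b**3 + b → -b**4 + b**3 + b**2 - 1
  leading term b**4: no divisor's leading term divides it; move -b**4 to the remainder.
  leading term b**3: no divisor's leading term divides it; move b**3 to the remainder.
  leading term b**2: no divisor's leading term divides it; move b**2 to the remainder.
  leading term 1: no divisor's leading term divides it; move -1 to the remainder.
  remainder -b**4 + b**3 + b**2 - 1 ≠ 0; add g_4 = -b**4 + b**3 + b**2 - 1 to the basis.

The other S-polynomials (S(f_2,g_3), S(f_1,g_4), S(f_2,g_4), S(g_3,g_4)) all reduce to 0 modulo the current basis, so we have a Gröbner basis.
Inter-reduce: drop elements whose leading term is divisible by another's, tail-reduce, and make monic.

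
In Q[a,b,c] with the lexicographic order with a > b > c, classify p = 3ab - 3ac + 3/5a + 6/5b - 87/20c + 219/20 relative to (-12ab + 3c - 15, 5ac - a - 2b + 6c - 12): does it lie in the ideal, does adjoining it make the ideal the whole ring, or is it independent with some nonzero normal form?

3ab - 3ac + 3/5a + 6/5b - 87/20c + 219/20 lies in I (it reduces to 0).

First compute the reduced Gröbner basis of I by Buchberger's algorithm.
f_1 = -12ab + 3c - 15, LT = ab.
f_2 = 5ac - a - 2b + 6c - 12, LT = ac.

S(f_1,f_2): lcm = abc. S = 1/5ab + 2/5b^2 - 6/5bc + 12/5b - 1/4c^2 + 5/4c.
  leading term ab: subtract (-1/60)·f_1 from 1/5ab + 2/5b^2 - 6/5bc + 12/5b - 1/4c^2 + 5/4c → 2/5b^2 - 6/5bc + 12/5b - 1/4c^2 + 13/10c - 1/4
  leading term b^2: no divisor's leading term divides it; move 2/5b^2 to the remainder.
  leading term bc: no divisor's leading term divides it; move -6/5bc to the remainder.
  leading term b: no divisor's leading term divides it; move 12/5b to the remainder.
  leading term c^2: no divisor's leading term divides it; move -1/4c^2 to the remainder.
  leading term c: no divisor's leading term divides it; move 13/10c to the remainder.
  leading term 1: no divisor's leading term divides it; move -1/4 to the remainder.
  remainder 2/5b^2 - 6/5bc + 12/5b - 1/4c^2 + 13/10c - 1/4 ≠ 0; add h_3 = 2/5b^2 - 6/5bc + 12/5b - 1/4c^2 + 13/10c - 1/4 to the basis.

S(f_1,h_3): lcm = ab^2. S = 3abc - 6ab + 5/8ac^2 - 13/4ac + 5/8a - 1/4bc + 5/4b.
  leading term abc: subtract (-1/4c)·f_1 from 3abc - 6ab + 5/8ac^2 - 13/4ac + 5/8a - 1/4bc + 5/4b → -6ab + 5/8ac^2 - 13/4ac + 5/8a - 1/4bc + 5/4b + 3/4c^2 - 15/4c
  leading term ab: subtract (1/2)·f_1 from -6ab + 5/8ac^2 - 13/4ac + 5/8a - 1/4bc + 5/4b + 3/4c^2 - 15/4c → 5/8ac^2 - 13/4ac + 5/8a - 1/4bc + 5/4b + 3/4c^2 - 21/4c + 15/2
  leading term ac^2: subtract (1/8c)·f_2 from 5/8ac^2 - 13/4ac + 5/8a - 1/4bc + 5/4b + 3/4c^2 - 21/4c + 15/2 → -25/8ac + 5/8a + 5/4b - 15/4c + 15/2
  leading term ac: subtract (-5/8)·f_2 from -25/8ac + 5/8a + 5/4b - 15/4c + 15/2 → 0
  remainder 0.

S(f_2,h_3): leading monomials are coprime, so the S-polynomial reduces to 0 (Buchberger's first criterion).
Every S-polynomial of the final basis reduces to 0, so we have a Gröbner basis.
Inter-reduce: drop elements whose leading term is divisible by another's, tail-reduce, and make monic.
Reduced Gröbner basis: {ab - 1/4c + 5/4, ac - 1/5a - 2/5b + 6/5c - 12/5, b^2 - 3bc + 6b - 5/8c^2 + 13/4c - 5/8}.
Label its elements g_1 = ab - 1/4c + 5/4, g_2 = ac - 1/5a - 2/5b + 6/5c - 12/5, g_3 = b^2 - 3bc + 6b - 5/8c^2 + 13/4c - 5/8.

Reduce p = 3ab - 3ac + 3/5a + 6/5b - 87/20c + 219/20 modulo G:
  leading term ab: subtract (3)·g_1 from 3ab - 3ac + 3/5a + 6/5b - 87/20c + 219/20 → -3ac + 3/5a + 6/5b - 18/5c + 36/5
  leading term ac: subtract (-3)·g_2 from -3ac + 3/5a + 6/5b - 18/5c + 36/5 → 0
  normal form = 0.
Since the normal form is 0, p ∈ I.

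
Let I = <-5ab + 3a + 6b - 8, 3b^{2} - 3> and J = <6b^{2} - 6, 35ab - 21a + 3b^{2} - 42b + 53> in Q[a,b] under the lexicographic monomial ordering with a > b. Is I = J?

Yes, the ideals are equal.

Two ideals are equal iff their reduced Gröbner bases coincide (the reduced basis is unique for a fixed ordering).
Buchberger on the first generating set:
f_1 = -5ab + 3a + 6b - 8, LT = ab.
f_2 = 3b^{2} - 3, LT = b^{2}.

S(f_1,f_2): lcm = ab^{2}. S = -\tfrac{3}{5}ab + a - \tfrac{6}{5}b^{2} + \tfrac{8}{5}b.
  leading term ab: subtract (\tfrac{3}{25})·f_1 from -\tfrac{3}{5}ab + a - \tfrac{6}{5}b^{2} + \tfrac{8}{5}b → \tfrac{16}{25}a - \tfrac{6}{5}b^{2} + \tfrac{22}{25}b + \tfrac{24}{25}
  leading term a: no divisor's leading term divides it; move \tfrac{16}{25}a to the remainder.
  leading term b^{2}: subtract (-\tfrac{2}{5})·f_2 from -\tfrac{6}{5}b^{2} + \tfrac{22}{25}b + \tfrac{24}{25} → \tfrac{22}{25}b - \tfrac{6}{25}
  leading term b: no divisor's leading term divides it; move \tfrac{22}{25}b to the remainder.
  leading term 1: no divisor's leading term divides it; move -\tfrac{6}{25} to the remainder.
  remainder \tfrac{16}{25}a + \tfrac{22}{25}b - \tfrac{6}{25} ≠ 0; add g_3 = \tfrac{16}{25}a + \tfrac{22}{25}b - \tfrac{6}{25} to the basis.

S(f_1,g_3): lcm = ab. S = -\tfrac{3}{5}a - \tfrac{11}{8}b^{2} - \tfrac{33}{40}b + \tfrac{8}{5}.
  leading term a: subtract (-\tfrac{15}{16})·g_3 from -\tfrac{3}{5}a - \tfrac{11}{8}b^{2} - \tfrac{33}{40}b + \tfrac{8}{5} → -\tfrac{11}{8}b^{2} + \tfrac{11}{8}
  leading term b^{2}: subtract (-\tfrac{11}{24})·f_2 from -\tfrac{11}{8}b^{2} + \tfrac{11}{8} → 0
  remainder 0.

S(f_2,g_3): leading monomials are coprime, so the S-polynomial reduces to 0 (Buchberger's first criterion).
Every S-polynomial of the final basis reduces to 0, so we have a Gröbner basis.
Inter-reduce: drop elements whose leading term is divisible by another's, tail-reduce, and make monic.
Reduced Gröbner basis: {a + \tfrac{11}{8}b - \tfrac{3}{8}, b^{2} - 1}.

Buchberger on the second generating set:
h_1 = 6b^{2} - 6, LT = b^{2}.
h_2 = 35ab - 21a + 3b^{2} - 42b + 53, LT = ab.

S(h_1,h_2): lcm = ab^{2}. S = \tfrac{3}{5}ab - a - \tfrac{3}{35}b^{3} + \tfrac{6}{5}b^{2} - \tfrac{53}{35}b.
  leading term ab: subtract (\tfrac{3}{175})·h_2 from \tfrac{3}{5}ab - a - \tfrac{3}{35}b^{3} + \tfrac{6}{5}b^{2} - \tfrac{53}{35}b → -\tfrac{16}{25}a - \tfrac{3}{35}b^{3} + \tfrac{201}{175}b^{2} - \tfrac{139}{175}b - \tfrac{159}{175}
  leading term a: no divisor's leading term divides it; move -\tfrac{16}{25}a to the remainder.
  leading term b^{3}: subtract (-\tfrac{1}{70}b)·h_1 from -\tfrac{3}{35}b^{3} + \tfrac{201}{175}b^{2} - \tfrac{139}{175}b - \tfrac{159}{175} → \tfrac{201}{175}b^{2} - \tfrac{22}{25}b - \tfrac{159}{175}
  leading term b^{2}: subtract (\tfrac{67}{350})·h_1 from \tfrac{201}{175}b^{2} - \tfrac{22}{25}b - \tfrac{159}{175} → -\tfrac{22}{25}b + \tfrac{6}{25}
  leading term b: no divisor's leading term divides it; move -\tfrac{22}{25}b to the remainder.
  leading term 1: no divisor's leading term divides it; move \tfrac{6}{25} to the remainder.
  remainder -\tfrac{16}{25}a - \tfrac{22}{25}b + \tfrac{6}{25} ≠ 0; add k_3 = -\tfrac{16}{25}a - \tfrac{22}{25}b + \tfrac{6}{25} to the basis.

S(h_1,k_3): leading monomials are coprime, so the S-polynomial reduces to 0 (Buchberger's first criterion).
S(h_2,k_3): lcm = ab. S = -\tfrac{3}{5}a - \tfrac{361}{280}b^{2} - \tfrac{33}{40}b + \tfrac{53}{35}.
  leading term a: subtract (\tfrac{15}{16})·k_3 from -\tfrac{3}{5}a - \tfrac{361}{280}b^{2} - \tfrac{33}{40}b + \tfrac{53}{35} → -\tfrac{361}{280}b^{2} + \tfrac{361}{280}
  leading term b^{2}: subtract (-\tfrac{361}{1680})·h_1 from -\tfrac{361}{280}b^{2} + \tfrac{361}{280} → 0
  remainder 0.

Every S-polynomial of the final basis reduces to 0, so we have a Gröbner basis.
Inter-reduce: drop elements whose leading term is divisible by another's, tail-reduce, and make monic.
Reduced Gröbner basis: {a + \tfrac{11}{8}b - \tfrac{3}{8}, b^{2} - 1}.

The two bases agree; hence the ideals are identical.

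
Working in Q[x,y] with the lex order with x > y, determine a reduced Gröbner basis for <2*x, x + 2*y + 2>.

The reduced Gröbner basis is the canonical form of the ideal for this ordering.

f_1 = 2*x, LT = x.
f_2 = x + 2*y + 2, LT = x.

S(f_1,f_2): lcm = x. S = -2*y - 2.
  leading term y: no divisor's leading term divides it; move -2*y to the remainder.
  leading term 1: no divisor's leading term divides it; move -2 to the remainder.
  remainder -2*y - 2 ≠ 0; add g_3 = -2*y - 2 to the basis.

The other S-polynomials (S(f_1,g_3), S(f_2,g_3)) all reduce to 0 modulo the current basis, so we have a Gröbner basis.
Inter-reduce: drop elements whose leading term is divisible by another's, tail-reduce, and make monic.

G = {x, y + 1}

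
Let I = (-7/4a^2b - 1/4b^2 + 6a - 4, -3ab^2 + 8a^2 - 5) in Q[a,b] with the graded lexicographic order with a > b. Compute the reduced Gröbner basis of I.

G = {b^4 - 64/9a^2 - 35/3ab + 16b^2 - 128/3a + 400/9, a^3 + 3/56b^3 - 9/7ab - 5/8a + 6/7b, a^2b + 1/7b^2 - 24/7a + 16/7, ab^2 - 8/3a^2 + 5/3}

f_1 = -7/4a^2b - 1/4b^2 + 6a - 4, LT = a^2b.
f_2 = -3ab^2 + 8a^2 - 5, LT = ab^2.

S(f_1,f_2): lcm = a^2b^2. S = 8/3a^3 + 1/7b^3 - 24/7ab - 5/3a + 16/7b.
  reduce S modulo (f_1, f_2):
  remainder 8/3a^3 + 1/7b^3 - 24/7ab - 5/3a + 16/7b ≠ 0; add g_3 = 8/3a^3 + 1/7b^3 - 24/7ab - 5/3a + 16/7b to the basis.

S(f_1,g_3): lcm = a^3b. S = -3/56b^4 + 10/7ab^2 - 24/7a^2 + 5/8ab - 6/7b^2 + 16/7a.
  reduce S modulo (f_1, f_2, g_3):
  remainder -3/56b^4 + 8/21a^2 + 5/8ab - 6/7b^2 + 16/7a - 50/21 ≠ 0; add g_4 = -3/56b^4 + 8/21a^2 + 5/8ab - 6/7b^2 + 16/7a - 50/21 to the basis.

The other S-polynomials (S(f_2,g_3), S(f_1,g_4), S(f_2,g_4), S(g_3,g_4)) all reduce to 0 modulo the current basis, so we have a Gröbner basis.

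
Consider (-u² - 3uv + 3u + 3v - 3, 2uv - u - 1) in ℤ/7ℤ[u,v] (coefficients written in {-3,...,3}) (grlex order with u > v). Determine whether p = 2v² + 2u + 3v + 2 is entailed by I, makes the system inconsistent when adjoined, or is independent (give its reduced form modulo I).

First compute the reduced Gröbner basis of I by Buchberger's algorithm.
f_1 = -u² - 3uv + 3u + 3v - 3, LT = u².
f_2 = 2uv - u - 1, LT = uv.

S(f_1,f_2): lcm = u²v. S = 3uv² - 3u² - 3uv - 3v² - 3u + 3v.
  leading term uv²: subtract (-2v)·f_2 from 3uv² - 3u² - 3uv - 3v² - 3u + 3v → -3u² + 2uv - 3v² - 3u + v
  leading term u²: subtract (3)·f_1 from -3u² + 2uv - 3v² - 3u + v → -3uv - 3v² + 2u - v + 2
  leading term uv: subtract (2)·f_2 from -3uv - 3v² + 2u - v + 2 → -3v² - 3u - v - 3
  leading term v²: no divisor's leading term divides it; move -3v² to the remainder.
  leading term u: no divisor's leading term divides it; move -3u to the remainder.
  leading term v: no divisor's leading term divides it; move -v to the remainder.
  leading term 1: no divisor's leading term divides it; move -3 to the remainder.
  remainder -3v² - 3u - v - 3 ≠ 0; add h_3 = -3v² - 3u - v - 3 to the basis.

The other S-polynomials (S(f_1,h_3), S(f_2,h_3)) all reduce to 0 modulo the current basis, so we have a Gröbner basis.
Inter-reduce: drop elements whose leading term is divisible by another's, tail-reduce, and make monic.
Reduced Gröbner basis: {u² + 2u - 3v + 1, uv + 3u + 3, v² + u - 2v + 1}.
Label its elements g_1 = u² + 2u - 3v + 1, g_2 = uv + 3u + 3, g_3 = v² + u - 2v + 1.

Reduce p = 2v² + 2u + 3v + 2 modulo G:
  leading term v²: subtract (2)·g_3 from 2v² + 2u + 3v + 2 → 0
  normal form = 0.
Since the normal form is 0, p ∈ I.

The remainder on division by a Gröbner basis is unique — it is the normal form.

2v² + 2u + 3v + 2 lies in I (it reduces to 0).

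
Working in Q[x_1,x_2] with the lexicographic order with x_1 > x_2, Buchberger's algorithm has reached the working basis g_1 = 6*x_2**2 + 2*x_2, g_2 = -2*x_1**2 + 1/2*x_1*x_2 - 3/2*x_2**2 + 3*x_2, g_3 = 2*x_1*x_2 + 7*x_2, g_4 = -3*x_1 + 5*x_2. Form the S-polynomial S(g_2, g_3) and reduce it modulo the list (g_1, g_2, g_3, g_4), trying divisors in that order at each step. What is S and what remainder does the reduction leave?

S(g_2, g_3) = -1/4*x_1*x_2**2 - 7/2*x_1*x_2 + 3/4*x_2**3 - 3/2*x_2**2; remainder on division = 301/24*x_2.

lcm(LM(g_2), LM(g_3)) = x_1**2*x_2.
S = (lcm/LT(g_2))·g_2 − (lcm/LT(g_3))·g_3 = -1/4*x_1*x_2**2 - 7/2*x_1*x_2 + 3/4*x_2**3 - 3/2*x_2**2.
Reduce S modulo (g_1, g_2, g_3, g_4) in that order:
  leading term x_1*x_2**2: subtract (-1/24*x_1)·g_1 from -1/4*x_1*x_2**2 - 7/2*x_1*x_2 + 3/4*x_2**3 - 3/2*x_2**2 → -41/12*x_1*x_2 + 3/4*x_2**3 - 3/2*x_2**2
  leading term x_1*x_2: subtract (-41/24)·g_3 from -41/12*x_1*x_2 + 3/4*x_2**3 - 3/2*x_2**2 → 3/4*x_2**3 - 3/2*x_2**2 + 287/24*x_2
  leading term x_2**3: subtract (1/8*x_2)·g_1 from 3/4*x_2**3 - 3/2*x_2**2 + 287/24*x_2 → -7/4*x_2**2 + 287/24*x_2
  leading term x_2**2: subtract (-7/24)·g_1 from -7/4*x_2**2 + 287/24*x_2 → 301/24*x_2
  leading term x_2: no divisor's leading term divides it; move 301/24*x_2 to the remainder.
The remainder 301/24*x_2 is nonzero, so it would be added as the next basis element.
This is the inner loop of Buchberger's algorithm — each nonzero remainder becomes a new basis element.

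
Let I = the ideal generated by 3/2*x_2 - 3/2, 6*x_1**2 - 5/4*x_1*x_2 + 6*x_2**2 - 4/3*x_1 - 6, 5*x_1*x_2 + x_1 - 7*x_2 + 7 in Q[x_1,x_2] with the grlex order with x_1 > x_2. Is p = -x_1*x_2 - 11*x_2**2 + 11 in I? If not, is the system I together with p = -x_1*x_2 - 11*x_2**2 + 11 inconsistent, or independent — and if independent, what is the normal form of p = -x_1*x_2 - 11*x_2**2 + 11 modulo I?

-x_1*x_2 - 11*x_2**2 + 11 lies in I (it reduces to 0).

First compute the reduced Gröbner basis of I by Buchberger's algorithm.
f_1 = 3/2*x_2 - 3/2, LT = x_2.
f_2 = 6*x_1**2 - 5/4*x_1*x_2 + 6*x_2**2 - 4/3*x_1 - 6, LT = x_1**2.
f_3 = 5*x_1*x_2 + x_1 - 7*x_2 + 7, LT = x_1*x_2.

S(f_1,f_3): lcm = x_1*x_2. S = -6/5*x_1 + 7/5*x_2 - 7/5.
  reduce S modulo (f_1, f_2, f_3):
  remainder -6/5*x_1 ≠ 0; add h_4 = -6/5*x_1 to the basis.

The other S-polynomials (S(f_1,f_2), S(f_2,f_3), S(f_1,h_4), S(f_2,h_4), S(f_3,h_4)) all reduce to 0 modulo the current basis, so we have a Gröbner basis.
Inter-reduce: drop elements whose leading term is divisible by another's, tail-reduce, and make monic.
Reduced Gröbner basis: {x_1, x_2 - 1}.
Label its elements g_1 = x_1, g_2 = x_2 - 1.

Reduce p = -x_1*x_2 - 11*x_2**2 + 11 modulo G:
  leading term x_1*x_2: subtract (-x_2)·g_1 from -x_1*x_2 - 11*x_2**2 + 11 → -11*x_2**2 + 11
  leading term x_2**2: subtract (-11*x_2)·g_2 from -11*x_2**2 + 11 → -11*x_2 + 11
  leading term x_2: subtract (-11)·g_2 from -11*x_2 + 11 → 0
  normal form = 0.
Since the normal form is 0, p ∈ I.

Ideal membership is decidable via reduction modulo a Gröbner basis.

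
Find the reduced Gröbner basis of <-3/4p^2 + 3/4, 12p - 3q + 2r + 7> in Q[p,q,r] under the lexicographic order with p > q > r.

G = {p - 1/4q + 1/6r + 7/12, q^2 - 4/3qr - 14/3q + 4/9r^2 + 28/9r - 95/9}

This is the nonlinear analogue of row-reducing a linear system.

f_1 = -3/4p^2 + 3/4, LT = p^2.
f_2 = 12p - 3q + 2r + 7, LT = p.

S(f_1,f_2): lcm = p^2. S = 1/4pq - 1/6pr - 7/12p - 1.
  reduce S modulo (f_1, f_2):
  remainder 1/16q^2 - 1/12qr - 7/24q + 1/36r^2 + 7/36r - 95/144 ≠ 0; add g_3 = 1/16q^2 - 1/12qr - 7/24q + 1/36r^2 + 7/36r - 95/144 to the basis.

The other S-polynomials (S(f_1,g_3), S(f_2,g_3)) all reduce to 0 modulo the current basis, so we have a Gröbner basis.
Inter-reduce: drop elements whose leading term is divisible by another's, tail-reduce, and make monic.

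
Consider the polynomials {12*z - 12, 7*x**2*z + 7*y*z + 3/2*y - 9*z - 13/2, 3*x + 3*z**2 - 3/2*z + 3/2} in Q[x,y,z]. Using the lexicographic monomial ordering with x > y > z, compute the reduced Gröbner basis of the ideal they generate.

G = {x + 1, y - 1, z - 1}

f_1 = 12*z - 12, LT = z.
f_2 = 7*x**2*z + 7*y*z + 3/2*y - 9*z - 13/2, LT = x**2*z.
f_3 = 3*x + 3*z**2 - 3/2*z + 3/2, LT = x.

S(f_1,f_2): lcm = x**2*z. S = -x**2 - y*z - 3/14*y + 9/7*z + 13/14.
  leading term x**2: subtract (-1/3*x)·f_3 from -x**2 - y*z - 3/14*y + 9/7*z + 13/14 → x*z**2 - 1/2*x*z + 1/2*x - y*z - 3/14*y + 9/7*z + 13/14
  leading term x*z**2: subtract (1/12*x*z)·f_1 from x*z**2 - 1/2*x*z + 1/2*x - y*z - 3/14*y + 9/7*z + 13/14 → 1/2*x*z + 1/2*x - y*z - 3/14*y + 9/7*z + 13/14
  leading term x*z: subtract (1/24*x)·f_1 from 1/2*x*z + 1/2*x - y*z - 3/14*y + 9/7*z + 13/14 → x - y*z - 3/14*y + 9/7*z + 13/14
  leading term x: subtract (1/3)·f_3 from x - y*z - 3/14*y + 9/7*z + 13/14 → -y*z - 3/14*y - z**2 + 25/14*z + 3/7
  leading term y*z: subtract (-1/12*y)·f_1 from -y*z - 3/14*y - z**2 + 25/14*z + 3/7 → -17/14*y - z**2 + 25/14*z + 3/7
  leading term y: no divisor's leading term divides it; move -17/14*y to the remainder.
  leading term z**2: subtract (-1/12*z)·f_1 from -z**2 + 25/14*z + 3/7 → 11/14*z + 3/7
  leading term z: subtract (11/168)·f_1 from 11/14*z + 3/7 → 17/14
  leading term 1: no divisor's leading term divides it; move 17/14 to the remainder.
  remainder -17/14*y + 17/14 ≠ 0; add g_4 = -17/14*y + 17/14 to the basis.

The other S-polynomials (S(f_1,f_3), S(f_2,f_3), S(f_1,g_4), S(f_2,g_4), S(f_3,g_4)) all reduce to 0 modulo the current basis, so we have a Gröbner basis.
Inter-reduce: drop elements whose leading term is divisible by another's, tail-reduce, and make monic.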